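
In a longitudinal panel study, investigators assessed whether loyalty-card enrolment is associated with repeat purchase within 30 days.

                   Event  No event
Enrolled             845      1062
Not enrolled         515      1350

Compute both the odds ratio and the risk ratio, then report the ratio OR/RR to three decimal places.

Cells: a = 845, b = 1062, c = 515, d = 1350.
OR = (845·1350)/(1062·515) = 1140750/546930 = 2.08573
Risk in exposed = 845/1907 = 0.44310; risk in unexposed = 515/1865 = 0.27614; RR = 1.60464
OR/RR = 2.08573 / 1.60464 = 1.29981
The outcome is not rare, so the OR lies further from 1 than the RR.

1.300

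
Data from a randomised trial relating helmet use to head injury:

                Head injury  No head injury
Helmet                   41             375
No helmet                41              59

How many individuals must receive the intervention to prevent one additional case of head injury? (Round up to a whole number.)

Risk in treated group = 41/416 = 0.09856; risk in control = 41/100 = 0.41000.
Absolute risk reduction = 0.41000 − 0.09856 = 0.31144
NNT = 1 / ARR = 1 / 0.31144 = 3.211 → round up → 4

4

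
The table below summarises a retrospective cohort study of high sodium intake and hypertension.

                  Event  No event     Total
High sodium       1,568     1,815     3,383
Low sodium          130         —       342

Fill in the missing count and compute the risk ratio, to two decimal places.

1.22

The missing cell is in the unexposed row: 342 − 130 = 212.
So a = 1568, b = 1815, c = 130, d = 212.
RR = [a/(a+b)] / [c/(c+d)] = (1568/3383) / (130/342) = 0.46349/0.38012 = 1.21935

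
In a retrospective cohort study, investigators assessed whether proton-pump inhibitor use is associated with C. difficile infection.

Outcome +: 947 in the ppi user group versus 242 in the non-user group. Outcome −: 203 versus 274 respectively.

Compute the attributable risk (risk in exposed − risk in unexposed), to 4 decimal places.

0.3545

From the description: a = 947, b = 203, c = 242, d = 274.
Risk in exposed = 947/1150 = 0.823478; risk in unexposed = 242/516 = 0.468992.
Risk difference = 0.823478 − 0.468992 = 0.354486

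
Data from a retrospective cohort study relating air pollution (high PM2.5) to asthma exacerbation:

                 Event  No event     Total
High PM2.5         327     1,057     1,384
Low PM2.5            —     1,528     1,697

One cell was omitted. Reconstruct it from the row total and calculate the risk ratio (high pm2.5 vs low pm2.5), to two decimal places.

2.37

The missing cell is in the unexposed row: 1697 − 1528 = 169.
So a = 327, b = 1057, c = 169, d = 1528.
RR = [a/(a+b)] / [c/(c+d)] = (327/1384) / (169/1697) = 0.23627/0.09959 = 2.37250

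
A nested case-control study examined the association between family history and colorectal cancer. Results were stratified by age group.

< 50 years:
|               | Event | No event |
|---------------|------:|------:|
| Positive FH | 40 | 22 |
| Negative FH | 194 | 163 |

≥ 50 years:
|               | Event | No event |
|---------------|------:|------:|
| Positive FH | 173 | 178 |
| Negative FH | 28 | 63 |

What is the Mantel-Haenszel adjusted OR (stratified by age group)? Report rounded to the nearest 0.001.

OR_MH = Σ(aᵢdᵢ/nᵢ) / Σ(bᵢcᵢ/nᵢ), where nᵢ is the stratum total.
Stratum 1 (< 50 years): n = 419; a·d/n = 40·163/419 = 15.5609; b·c/n = 22·194/419 = 10.1862
Stratum 2 (≥ 50 years): n = 442; a·d/n = 173·63/442 = 24.6584; b·c/n = 178·28/442 = 11.2760
OR_MH = (15.5609 + 24.6584) / (10.1862 + 11.2760) = 40.2192 / 21.4622 = 1.87396

1.874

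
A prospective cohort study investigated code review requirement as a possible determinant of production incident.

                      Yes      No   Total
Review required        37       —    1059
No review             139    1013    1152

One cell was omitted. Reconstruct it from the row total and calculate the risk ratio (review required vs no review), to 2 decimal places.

0.29

The missing cell is in the exposed row: 1059 − 37 = 1022.
So a = 37, b = 1022, c = 139, d = 1013.
RR = [a/(a+b)] / [c/(c+d)] = (37/1059) / (139/1152) = 0.03494/0.12066 = 0.28956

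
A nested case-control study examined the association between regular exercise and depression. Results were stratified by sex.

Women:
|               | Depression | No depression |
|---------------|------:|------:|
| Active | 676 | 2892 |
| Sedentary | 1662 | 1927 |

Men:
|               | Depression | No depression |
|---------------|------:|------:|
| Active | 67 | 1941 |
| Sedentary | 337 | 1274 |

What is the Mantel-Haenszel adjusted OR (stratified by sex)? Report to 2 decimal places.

OR_MH = Σ(aᵢdᵢ/nᵢ) / Σ(bᵢcᵢ/nᵢ), where nᵢ is the stratum total.
Stratum 1 (Women): n = 7157; a·d/n = 676·1927/7157 = 182.0109; b·c/n = 2892·1662/7157 = 671.5808
Stratum 2 (Men): n = 3619; a·d/n = 67·1274/3619 = 23.5861; b·c/n = 1941·337/3619 = 180.7452
OR_MH = (182.0109 + 23.5861) / (671.5808 + 180.7452) = 205.5970 / 852.3261 = 0.24122

0.24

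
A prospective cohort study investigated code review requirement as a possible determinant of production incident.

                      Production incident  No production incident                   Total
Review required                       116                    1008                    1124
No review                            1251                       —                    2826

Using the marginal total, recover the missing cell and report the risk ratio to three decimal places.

0.233

The missing cell is in the unexposed row: 2826 − 1251 = 1575.
So a = 116, b = 1008, c = 1251, d = 1575.
RR = [a/(a+b)] / [c/(c+d)] = (116/1124) / (1251/2826) = 0.10320/0.44268 = 0.23313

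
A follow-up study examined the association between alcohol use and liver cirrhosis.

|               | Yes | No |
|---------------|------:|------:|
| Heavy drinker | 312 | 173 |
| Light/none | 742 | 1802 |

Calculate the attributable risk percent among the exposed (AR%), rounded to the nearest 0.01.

54.66

Cells: a = 312, b = 173, c = 742, d = 1802.
Risk in exposed = 312/485 = 0.64330; risk in unexposed = 742/2544 = 0.29167.
RR = 0.64330/0.29167 = 2.20560
AR% = (RR − 1)/RR × 100 = (2.20560 − 1)/2.20560 × 100 = 54.6608%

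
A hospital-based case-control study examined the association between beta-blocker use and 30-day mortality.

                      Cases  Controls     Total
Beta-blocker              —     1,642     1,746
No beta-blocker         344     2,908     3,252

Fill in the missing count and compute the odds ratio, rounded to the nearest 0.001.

The missing cell is in the exposed row: 1746 − 1642 = 104.
So a = 104, b = 1642, c = 344, d = 2908.
OR = (a·d)/(b·c) = (104 × 2908) / (1642 × 344) = 302432 / 564848 = 0.53542

0.535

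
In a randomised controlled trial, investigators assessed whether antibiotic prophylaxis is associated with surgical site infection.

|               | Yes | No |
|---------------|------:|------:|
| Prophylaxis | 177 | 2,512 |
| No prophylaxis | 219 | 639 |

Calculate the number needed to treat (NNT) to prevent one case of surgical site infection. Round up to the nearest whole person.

6

Risk in treated group = 177/2689 = 0.06582; risk in control = 219/858 = 0.25524.
Absolute risk reduction = 0.25524 − 0.06582 = 0.18942
NNT = 1 / ARR = 1 / 0.18942 = 5.279 → round up → 6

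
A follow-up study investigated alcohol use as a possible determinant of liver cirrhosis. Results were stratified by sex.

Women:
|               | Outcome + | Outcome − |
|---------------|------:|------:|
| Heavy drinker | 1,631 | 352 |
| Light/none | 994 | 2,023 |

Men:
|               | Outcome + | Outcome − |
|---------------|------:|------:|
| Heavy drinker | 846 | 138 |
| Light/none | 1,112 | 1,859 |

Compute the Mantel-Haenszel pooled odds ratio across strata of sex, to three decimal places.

OR_MH = Σ(aᵢdᵢ/nᵢ) / Σ(bᵢcᵢ/nᵢ), where nᵢ is the stratum total.
Stratum 1 (Women): n = 5000; a·d/n = 1631·2023/5000 = 659.9026; b·c/n = 352·994/5000 = 69.9776
Stratum 2 (Men): n = 3955; a·d/n = 846·1859/3955 = 397.6521; b·c/n = 138·1112/3955 = 38.8005
OR_MH = (659.9026 + 397.6521) / (69.9776 + 38.8005) = 1057.5547 / 108.7781 = 9.72213

9.722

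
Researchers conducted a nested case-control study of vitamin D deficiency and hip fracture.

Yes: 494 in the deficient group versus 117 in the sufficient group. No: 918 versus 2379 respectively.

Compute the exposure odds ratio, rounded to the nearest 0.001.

From the description: a = 494, b = 918, c = 117, d = 2379.
OR = (a·d)/(b·c) = (494 × 2379) / (918 × 117) = 1175226 / 107406 = 10.94190
The odds of hip fracture are about 10.94 times as high in the deficient group.

10.942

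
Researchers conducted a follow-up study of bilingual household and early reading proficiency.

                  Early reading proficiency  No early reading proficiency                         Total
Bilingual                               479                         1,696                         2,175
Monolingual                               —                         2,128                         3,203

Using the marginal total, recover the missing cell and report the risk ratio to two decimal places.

The missing cell is in the unexposed row: 3203 − 2128 = 1075.
So a = 479, b = 1696, c = 1075, d = 2128.
RR = [a/(a+b)] / [c/(c+d)] = (479/2175) / (1075/3203) = 0.22023/0.33562 = 0.65618

0.66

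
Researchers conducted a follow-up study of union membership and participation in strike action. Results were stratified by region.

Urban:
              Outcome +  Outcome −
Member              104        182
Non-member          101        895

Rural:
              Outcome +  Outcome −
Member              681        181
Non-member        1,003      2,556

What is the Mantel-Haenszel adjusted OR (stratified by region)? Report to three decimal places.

OR_MH = Σ(aᵢdᵢ/nᵢ) / Σ(bᵢcᵢ/nᵢ), where nᵢ is the stratum total.
Stratum 1 (Urban): n = 1282; a·d/n = 104·895/1282 = 72.6053; b·c/n = 182·101/1282 = 14.3385
Stratum 2 (Rural): n = 4421; a·d/n = 681·2556/4421 = 393.7200; b·c/n = 181·1003/4421 = 41.0638
OR_MH = (72.6053 + 393.7200) / (14.3385 + 41.0638) = 466.3253 / 55.4023 = 8.41707

8.417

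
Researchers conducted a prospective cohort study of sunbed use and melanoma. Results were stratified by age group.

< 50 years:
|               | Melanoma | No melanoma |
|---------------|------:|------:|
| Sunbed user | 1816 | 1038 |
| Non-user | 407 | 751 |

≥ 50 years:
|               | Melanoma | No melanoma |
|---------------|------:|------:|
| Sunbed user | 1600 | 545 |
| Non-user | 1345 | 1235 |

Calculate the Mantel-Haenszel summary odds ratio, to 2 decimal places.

2.91

OR_MH = Σ(aᵢdᵢ/nᵢ) / Σ(bᵢcᵢ/nᵢ), where nᵢ is the stratum total.
Stratum 1 (< 50 years): n = 4012; a·d/n = 1816·751/4012 = 339.9342; b·c/n = 1038·407/4012 = 105.3006
Stratum 2 (≥ 50 years): n = 4725; a·d/n = 1600·1235/4725 = 418.2011; b·c/n = 545·1345/4725 = 155.1376
OR_MH = (339.9342 + 418.2011) / (105.3006 + 155.1376) = 758.1353 / 260.4382 = 2.91100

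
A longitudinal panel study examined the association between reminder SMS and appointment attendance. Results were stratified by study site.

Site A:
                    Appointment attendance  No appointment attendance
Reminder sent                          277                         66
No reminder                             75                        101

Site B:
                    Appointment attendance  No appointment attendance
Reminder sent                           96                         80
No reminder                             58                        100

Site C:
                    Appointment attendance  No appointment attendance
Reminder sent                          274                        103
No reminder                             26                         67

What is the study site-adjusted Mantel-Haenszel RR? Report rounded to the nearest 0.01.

RR_MH = Σ(aᵢ·n₀ᵢ/nᵢ) / Σ(cᵢ·n₁ᵢ/nᵢ), with n₁ᵢ = aᵢ+bᵢ (exposed), n₀ᵢ = cᵢ+dᵢ (unexposed), nᵢ = n₁ᵢ+n₀ᵢ.
Stratum 1 (Site A): n₁ = 343, n₀ = 176, n = 519; a·n₀/n = 277·176/519 = 93.9345; c·n₁/n = 75·343/519 = 49.5665
Stratum 2 (Site B): n₁ = 176, n₀ = 158, n = 334; a·n₀/n = 96·158/334 = 45.4132; c·n₁/n = 58·176/334 = 30.5629
Stratum 3 (Site C): n₁ = 377, n₀ = 93, n = 470; a·n₀/n = 274·93/470 = 54.2170; c·n₁/n = 26·377/470 = 20.8553
RR_MH = (93.9345 + 45.4132 + 54.2170) / (49.5665 + 30.5629 + 20.8553) = 193.5647 / 100.9847 = 1.91677

1.92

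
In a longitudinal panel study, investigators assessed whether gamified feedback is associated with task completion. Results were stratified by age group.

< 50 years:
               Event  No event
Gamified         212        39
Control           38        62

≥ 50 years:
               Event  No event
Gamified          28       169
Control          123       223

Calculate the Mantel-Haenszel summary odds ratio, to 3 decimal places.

1.152

OR_MH = Σ(aᵢdᵢ/nᵢ) / Σ(bᵢcᵢ/nᵢ), where nᵢ is the stratum total.
Stratum 1 (< 50 years): n = 351; a·d/n = 212·62/351 = 37.4473; b·c/n = 39·38/351 = 4.2222
Stratum 2 (≥ 50 years): n = 543; a·d/n = 28·223/543 = 11.4991; b·c/n = 169·123/543 = 38.2818
OR_MH = (37.4473 + 11.4991) / (4.2222 + 38.2818) = 48.9464 / 42.5040 = 1.15157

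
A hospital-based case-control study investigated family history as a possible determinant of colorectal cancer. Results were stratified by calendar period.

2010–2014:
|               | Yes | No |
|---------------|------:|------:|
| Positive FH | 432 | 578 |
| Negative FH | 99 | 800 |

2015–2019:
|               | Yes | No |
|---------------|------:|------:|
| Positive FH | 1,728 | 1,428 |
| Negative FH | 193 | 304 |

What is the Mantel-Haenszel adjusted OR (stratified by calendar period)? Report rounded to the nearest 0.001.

OR_MH = Σ(aᵢdᵢ/nᵢ) / Σ(bᵢcᵢ/nᵢ), where nᵢ is the stratum total.
Stratum 1 (2010–2014): n = 1909; a·d/n = 432·800/1909 = 181.0372; b·c/n = 578·99/1909 = 29.9749
Stratum 2 (2015–2019): n = 3653; a·d/n = 1728·304/3653 = 143.8029; b·c/n = 1428·193/3653 = 75.4459
OR_MH = (181.0372 + 143.8029) / (29.9749 + 75.4459) = 324.8401 / 105.4208 = 3.08137

3.081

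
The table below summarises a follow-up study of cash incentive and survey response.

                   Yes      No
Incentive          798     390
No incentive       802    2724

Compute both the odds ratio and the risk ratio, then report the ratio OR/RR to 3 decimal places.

Cells: a = 798, b = 390, c = 802, d = 2724.
OR = (798·2724)/(390·802) = 2173752/312780 = 6.94978
Risk in exposed = 798/1188 = 0.67172; risk in unexposed = 802/3526 = 0.22745; RR = 2.95321
OR/RR = 6.94978 / 2.95321 = 2.35330
The outcome is not rare, so the OR lies further from 1 than the RR.

2.353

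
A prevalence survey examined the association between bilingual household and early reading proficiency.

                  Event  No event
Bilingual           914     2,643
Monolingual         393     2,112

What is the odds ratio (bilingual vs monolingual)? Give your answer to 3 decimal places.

1.858

Cells: a = 914, b = 2643, c = 393, d = 2112.
OR = (a·d)/(b·c) = (914 × 2112) / (2643 × 393) = 1930368 / 1038699 = 1.85845
The odds of early reading proficiency are about 1.86 times as high in the bilingual group.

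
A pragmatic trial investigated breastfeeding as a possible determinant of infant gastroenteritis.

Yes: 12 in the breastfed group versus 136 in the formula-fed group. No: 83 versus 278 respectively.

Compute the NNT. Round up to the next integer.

Risk in treated group = 12/95 = 0.12632; risk in control = 136/414 = 0.32850.
Absolute risk reduction = 0.32850 − 0.12632 = 0.20219
NNT = 1 / ARR = 1 / 0.20219 = 4.946 → round up → 5

5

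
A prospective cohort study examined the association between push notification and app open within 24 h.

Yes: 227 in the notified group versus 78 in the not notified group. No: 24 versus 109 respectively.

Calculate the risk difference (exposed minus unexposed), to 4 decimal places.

0.4873

From the description: a = 227, b = 24, c = 78, d = 109.
Risk in exposed = 227/251 = 0.904382; risk in unexposed = 78/187 = 0.417112.
Risk difference = 0.904382 − 0.417112 = 0.487270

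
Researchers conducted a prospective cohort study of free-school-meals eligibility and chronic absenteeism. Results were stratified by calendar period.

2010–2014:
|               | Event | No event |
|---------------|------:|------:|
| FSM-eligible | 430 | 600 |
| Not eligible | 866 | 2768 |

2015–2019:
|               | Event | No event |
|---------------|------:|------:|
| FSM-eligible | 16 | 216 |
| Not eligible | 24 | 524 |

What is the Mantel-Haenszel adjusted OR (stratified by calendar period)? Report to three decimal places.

OR_MH = Σ(aᵢdᵢ/nᵢ) / Σ(bᵢcᵢ/nᵢ), where nᵢ is the stratum total.
Stratum 1 (2010–2014): n = 4664; a·d/n = 430·2768/4664 = 255.1973; b·c/n = 600·866/4664 = 111.4065
Stratum 2 (2015–2019): n = 780; a·d/n = 16·524/780 = 10.7487; b·c/n = 216·24/780 = 6.6462
OR_MH = (255.1973 + 10.7487) / (111.4065 + 6.6462) = 265.9460 / 118.0527 = 2.25277

2.253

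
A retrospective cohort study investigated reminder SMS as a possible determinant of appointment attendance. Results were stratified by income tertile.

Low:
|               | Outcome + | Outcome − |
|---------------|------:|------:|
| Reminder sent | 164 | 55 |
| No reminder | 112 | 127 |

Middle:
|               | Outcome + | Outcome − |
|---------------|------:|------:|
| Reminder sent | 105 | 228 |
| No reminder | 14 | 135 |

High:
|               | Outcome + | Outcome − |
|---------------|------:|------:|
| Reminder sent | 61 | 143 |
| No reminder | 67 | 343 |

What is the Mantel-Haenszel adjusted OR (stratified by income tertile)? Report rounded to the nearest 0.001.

3.054

OR_MH = Σ(aᵢdᵢ/nᵢ) / Σ(bᵢcᵢ/nᵢ), where nᵢ is the stratum total.
Stratum 1 (Low): n = 458; a·d/n = 164·127/458 = 45.4760; b·c/n = 55·112/458 = 13.4498
Stratum 2 (Middle): n = 482; a·d/n = 105·135/482 = 29.4087; b·c/n = 228·14/482 = 6.6224
Stratum 3 (High): n = 614; a·d/n = 61·343/614 = 34.0765; b·c/n = 143·67/614 = 15.6042
OR_MH = (45.4760 + 29.4087 + 34.0765) / (13.4498 + 6.6224 + 15.6042) = 108.9612 / 35.6764 = 3.05415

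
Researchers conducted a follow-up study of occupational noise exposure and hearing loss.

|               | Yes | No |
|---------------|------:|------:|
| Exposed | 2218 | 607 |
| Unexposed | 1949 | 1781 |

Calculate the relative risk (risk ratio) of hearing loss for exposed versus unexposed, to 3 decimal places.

1.503

Cells: a = 2218, b = 607, c = 1949, d = 1781.
Risk in exposed = 2218/2825 = 0.78513; risk in unexposed = 1949/3730 = 0.52252.
RR = 0.78513 / 0.52252 = 1.50259
The risk among the exposed is 1.50 times that among the unexposed.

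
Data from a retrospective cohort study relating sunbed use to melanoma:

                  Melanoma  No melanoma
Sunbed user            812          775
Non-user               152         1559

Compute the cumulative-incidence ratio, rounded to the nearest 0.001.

5.760

Cells: a = 812, b = 775, c = 152, d = 1559.
Risk in exposed = 812/1587 = 0.51166; risk in unexposed = 152/1711 = 0.08884.
RR = 0.51166 / 0.08884 = 5.75951
The risk among the exposed is 5.76 times that among the unexposed.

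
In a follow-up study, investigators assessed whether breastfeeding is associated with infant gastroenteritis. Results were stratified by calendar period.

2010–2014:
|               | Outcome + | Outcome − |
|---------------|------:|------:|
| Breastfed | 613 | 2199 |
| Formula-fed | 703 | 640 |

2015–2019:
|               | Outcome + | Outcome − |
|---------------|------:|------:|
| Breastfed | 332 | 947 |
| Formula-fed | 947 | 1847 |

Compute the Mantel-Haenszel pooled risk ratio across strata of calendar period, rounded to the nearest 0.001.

RR_MH = Σ(aᵢ·n₀ᵢ/nᵢ) / Σ(cᵢ·n₁ᵢ/nᵢ), with n₁ᵢ = aᵢ+bᵢ (exposed), n₀ᵢ = cᵢ+dᵢ (unexposed), nᵢ = n₁ᵢ+n₀ᵢ.
Stratum 1 (2010–2014): n₁ = 2812, n₀ = 1343, n = 4155; a·n₀/n = 613·1343/4155 = 198.1369; c·n₁/n = 703·2812/4155 = 475.7728
Stratum 2 (2015–2019): n₁ = 1279, n₀ = 2794, n = 4073; a·n₀/n = 332·2794/4073 = 227.7456; c·n₁/n = 947·1279/4073 = 297.3761
RR_MH = (198.1369 + 227.7456) / (475.7728 + 297.3761) = 425.8826 / 773.1489 = 0.55084

0.551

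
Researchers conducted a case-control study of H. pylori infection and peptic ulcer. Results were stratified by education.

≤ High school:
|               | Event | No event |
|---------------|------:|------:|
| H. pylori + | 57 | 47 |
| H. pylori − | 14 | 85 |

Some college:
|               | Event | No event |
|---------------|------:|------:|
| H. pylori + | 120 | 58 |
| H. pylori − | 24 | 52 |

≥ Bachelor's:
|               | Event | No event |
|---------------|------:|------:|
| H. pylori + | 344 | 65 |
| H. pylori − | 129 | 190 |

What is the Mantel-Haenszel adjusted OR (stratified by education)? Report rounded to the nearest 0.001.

6.829

OR_MH = Σ(aᵢdᵢ/nᵢ) / Σ(bᵢcᵢ/nᵢ), where nᵢ is the stratum total.
Stratum 1 (≤ High school): n = 203; a·d/n = 57·85/203 = 23.8670; b·c/n = 47·14/203 = 3.2414
Stratum 2 (Some college): n = 254; a·d/n = 120·52/254 = 24.5669; b·c/n = 58·24/254 = 5.4803
Stratum 3 (≥ Bachelor's): n = 728; a·d/n = 344·190/728 = 89.7802; b·c/n = 65·129/728 = 11.5179
OR_MH = (23.8670 + 24.5669 + 89.7802) / (3.2414 + 5.4803 + 11.5179) = 138.2141 / 20.2396 = 6.82891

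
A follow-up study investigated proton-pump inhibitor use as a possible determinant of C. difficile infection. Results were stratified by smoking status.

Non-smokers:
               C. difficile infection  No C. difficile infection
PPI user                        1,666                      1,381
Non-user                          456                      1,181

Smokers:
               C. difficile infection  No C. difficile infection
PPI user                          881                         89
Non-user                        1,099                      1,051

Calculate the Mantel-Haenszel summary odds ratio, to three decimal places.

4.324

OR_MH = Σ(aᵢdᵢ/nᵢ) / Σ(bᵢcᵢ/nᵢ), where nᵢ is the stratum total.
Stratum 1 (Non-smokers): n = 4684; a·d/n = 1666·1181/4684 = 420.0568; b·c/n = 1381·456/4684 = 134.4441
Stratum 2 (Smokers): n = 3120; a·d/n = 881·1051/3120 = 296.7728; b·c/n = 89·1099/3120 = 31.3497
OR_MH = (420.0568 + 296.7728) / (134.4441 + 31.3497) = 716.8295 / 165.7937 = 4.32362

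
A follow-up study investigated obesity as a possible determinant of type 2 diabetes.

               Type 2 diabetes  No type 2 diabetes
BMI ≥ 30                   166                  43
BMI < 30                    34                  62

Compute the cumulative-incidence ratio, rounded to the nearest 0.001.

Cells: a = 166, b = 43, c = 34, d = 62.
Risk in exposed = 166/209 = 0.79426; risk in unexposed = 34/96 = 0.35417.
RR = 0.79426 / 0.35417 = 2.24261
The risk among the exposed is 2.24 times that among the unexposed.

2.243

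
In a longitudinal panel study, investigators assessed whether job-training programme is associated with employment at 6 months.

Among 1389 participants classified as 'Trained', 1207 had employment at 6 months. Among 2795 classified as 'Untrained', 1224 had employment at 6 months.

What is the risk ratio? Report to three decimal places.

1.984

From the description: a = 1207, b = 182, c = 1224, d = 1571.
Risk in exposed = 1207/1389 = 0.86897; risk in unexposed = 1224/2795 = 0.43792.
RR = 0.86897 / 0.43792 = 1.98429
The risk among the exposed is 1.98 times that among the unexposed.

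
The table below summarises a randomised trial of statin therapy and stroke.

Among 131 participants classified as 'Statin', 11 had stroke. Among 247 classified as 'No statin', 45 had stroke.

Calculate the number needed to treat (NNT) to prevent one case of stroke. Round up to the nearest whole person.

Risk in treated group = 11/131 = 0.08397; risk in control = 45/247 = 0.18219.
Absolute risk reduction = 0.18219 − 0.08397 = 0.09822
NNT = 1 / ARR = 1 / 0.09822 = 10.182 → round up → 11

11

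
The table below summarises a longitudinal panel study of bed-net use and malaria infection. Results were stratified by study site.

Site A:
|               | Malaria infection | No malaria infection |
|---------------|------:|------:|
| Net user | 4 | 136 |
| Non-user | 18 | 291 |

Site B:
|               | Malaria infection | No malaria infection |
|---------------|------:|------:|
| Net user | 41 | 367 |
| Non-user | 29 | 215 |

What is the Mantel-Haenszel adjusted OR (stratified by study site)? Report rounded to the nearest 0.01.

OR_MH = Σ(aᵢdᵢ/nᵢ) / Σ(bᵢcᵢ/nᵢ), where nᵢ is the stratum total.
Stratum 1 (Site A): n = 449; a·d/n = 4·291/449 = 2.5924; b·c/n = 136·18/449 = 5.4521
Stratum 2 (Site B): n = 652; a·d/n = 41·215/652 = 13.5199; b·c/n = 367·29/652 = 16.3236
OR_MH = (2.5924 + 13.5199) / (5.4521 + 16.3236) = 16.1124 / 21.7757 = 0.73992

0.74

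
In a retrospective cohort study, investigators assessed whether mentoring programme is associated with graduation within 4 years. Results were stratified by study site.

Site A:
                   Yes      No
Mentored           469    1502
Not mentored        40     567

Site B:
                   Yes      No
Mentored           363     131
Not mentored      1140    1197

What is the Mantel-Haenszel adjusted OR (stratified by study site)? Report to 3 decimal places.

3.374

OR_MH = Σ(aᵢdᵢ/nᵢ) / Σ(bᵢcᵢ/nᵢ), where nᵢ is the stratum total.
Stratum 1 (Site A): n = 2578; a·d/n = 469·567/2578 = 103.1509; b·c/n = 1502·40/2578 = 23.3049
Stratum 2 (Site B): n = 2831; a·d/n = 363·1197/2831 = 153.4832; b·c/n = 131·1140/2831 = 52.7517
OR_MH = (103.1509 + 153.4832) / (23.3049 + 52.7517) = 256.6341 / 76.0566 = 3.37425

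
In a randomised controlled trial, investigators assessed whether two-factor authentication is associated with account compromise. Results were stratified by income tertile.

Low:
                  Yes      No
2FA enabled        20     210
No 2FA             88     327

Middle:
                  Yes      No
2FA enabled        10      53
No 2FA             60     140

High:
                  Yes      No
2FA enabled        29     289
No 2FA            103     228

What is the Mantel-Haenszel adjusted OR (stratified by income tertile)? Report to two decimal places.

0.30

OR_MH = Σ(aᵢdᵢ/nᵢ) / Σ(bᵢcᵢ/nᵢ), where nᵢ is the stratum total.
Stratum 1 (Low): n = 645; a·d/n = 20·327/645 = 10.1395; b·c/n = 210·88/645 = 28.6512
Stratum 2 (Middle): n = 263; a·d/n = 10·140/263 = 5.3232; b·c/n = 53·60/263 = 12.0913
Stratum 3 (High): n = 649; a·d/n = 29·228/649 = 10.1880; b·c/n = 289·103/649 = 45.8659
OR_MH = (10.1395 + 5.3232 + 10.1880) / (28.6512 + 12.0913 + 45.8659) = 25.6507 / 86.6084 = 0.29617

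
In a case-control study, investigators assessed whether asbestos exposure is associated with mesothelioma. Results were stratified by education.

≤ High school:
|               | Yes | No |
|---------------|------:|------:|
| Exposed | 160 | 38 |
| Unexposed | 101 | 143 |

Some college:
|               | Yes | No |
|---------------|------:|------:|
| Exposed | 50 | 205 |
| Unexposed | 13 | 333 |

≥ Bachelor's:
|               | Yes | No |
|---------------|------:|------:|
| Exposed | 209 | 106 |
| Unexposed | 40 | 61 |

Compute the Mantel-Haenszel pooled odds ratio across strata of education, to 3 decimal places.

OR_MH = Σ(aᵢdᵢ/nᵢ) / Σ(bᵢcᵢ/nᵢ), where nᵢ is the stratum total.
Stratum 1 (≤ High school): n = 442; a·d/n = 160·143/442 = 51.7647; b·c/n = 38·101/442 = 8.6833
Stratum 2 (Some college): n = 601; a·d/n = 50·333/601 = 27.7038; b·c/n = 205·13/601 = 4.4343
Stratum 3 (≥ Bachelor's): n = 416; a·d/n = 209·61/416 = 30.6466; b·c/n = 106·40/416 = 10.1923
OR_MH = (51.7647 + 27.7038 + 30.6466) / (8.6833 + 4.4343 + 10.1923) = 110.1152 / 23.3098 = 4.72398

4.724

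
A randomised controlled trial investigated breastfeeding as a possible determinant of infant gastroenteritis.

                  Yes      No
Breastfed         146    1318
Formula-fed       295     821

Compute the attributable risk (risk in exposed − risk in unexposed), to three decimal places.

Cells: a = 146, b = 1318, c = 295, d = 821.
Risk in exposed = 146/1464 = 0.099727; risk in unexposed = 295/1116 = 0.264337.
Risk difference = 0.099727 − 0.264337 = -0.164610

-0.165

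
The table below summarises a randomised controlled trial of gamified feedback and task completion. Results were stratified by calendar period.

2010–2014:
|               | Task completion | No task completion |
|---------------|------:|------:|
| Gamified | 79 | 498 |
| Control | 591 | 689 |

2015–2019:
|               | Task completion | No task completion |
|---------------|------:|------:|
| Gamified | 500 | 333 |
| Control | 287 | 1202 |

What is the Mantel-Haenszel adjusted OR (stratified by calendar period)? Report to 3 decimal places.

OR_MH = Σ(aᵢdᵢ/nᵢ) / Σ(bᵢcᵢ/nᵢ), where nᵢ is the stratum total.
Stratum 1 (2010–2014): n = 1857; a·d/n = 79·689/1857 = 29.3113; b·c/n = 498·591/1857 = 158.4911
Stratum 2 (2015–2019): n = 2322; a·d/n = 500·1202/2322 = 258.8286; b·c/n = 333·287/2322 = 41.1589
OR_MH = (29.3113 + 258.8286) / (158.4911 + 41.1589) = 288.1399 / 199.6500 = 1.44322

1.443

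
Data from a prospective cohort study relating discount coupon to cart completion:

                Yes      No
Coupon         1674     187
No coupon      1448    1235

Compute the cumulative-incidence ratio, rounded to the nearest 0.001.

Cells: a = 1674, b = 187, c = 1448, d = 1235.
Risk in exposed = 1674/1861 = 0.89952; risk in unexposed = 1448/2683 = 0.53969.
RR = 0.89952 / 0.53969 = 1.66671
The risk among the exposed is 1.67 times that among the unexposed.

1.667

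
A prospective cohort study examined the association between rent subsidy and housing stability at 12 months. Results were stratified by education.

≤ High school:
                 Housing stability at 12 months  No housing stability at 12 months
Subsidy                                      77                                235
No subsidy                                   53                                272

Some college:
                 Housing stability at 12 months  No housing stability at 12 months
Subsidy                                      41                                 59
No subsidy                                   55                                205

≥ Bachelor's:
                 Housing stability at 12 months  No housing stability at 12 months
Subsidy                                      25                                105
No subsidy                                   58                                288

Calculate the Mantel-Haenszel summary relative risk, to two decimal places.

RR_MH = Σ(aᵢ·n₀ᵢ/nᵢ) / Σ(cᵢ·n₁ᵢ/nᵢ), with n₁ᵢ = aᵢ+bᵢ (exposed), n₀ᵢ = cᵢ+dᵢ (unexposed), nᵢ = n₁ᵢ+n₀ᵢ.
Stratum 1 (≤ High school): n₁ = 312, n₀ = 325, n = 637; a·n₀/n = 77·325/637 = 39.2857; c·n₁/n = 53·312/637 = 25.9592
Stratum 2 (Some college): n₁ = 100, n₀ = 260, n = 360; a·n₀/n = 41·260/360 = 29.6111; c·n₁/n = 55·100/360 = 15.2778
Stratum 3 (≥ Bachelor's): n₁ = 130, n₀ = 346, n = 476; a·n₀/n = 25·346/476 = 18.1723; c·n₁/n = 58·130/476 = 15.8403
RR_MH = (39.2857 + 29.6111 + 18.1723) / (25.9592 + 15.2778 + 15.8403) = 87.0691 / 57.0773 = 1.52546

1.53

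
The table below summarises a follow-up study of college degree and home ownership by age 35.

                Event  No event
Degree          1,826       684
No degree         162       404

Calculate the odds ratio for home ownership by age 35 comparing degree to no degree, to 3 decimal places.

6.657

Cells: a = 1826, b = 684, c = 162, d = 404.
OR = (a·d)/(b·c) = (1826 × 404) / (684 × 162) = 737704 / 110808 = 6.65750
The odds of home ownership by age 35 are about 6.66 times as high in the degree group.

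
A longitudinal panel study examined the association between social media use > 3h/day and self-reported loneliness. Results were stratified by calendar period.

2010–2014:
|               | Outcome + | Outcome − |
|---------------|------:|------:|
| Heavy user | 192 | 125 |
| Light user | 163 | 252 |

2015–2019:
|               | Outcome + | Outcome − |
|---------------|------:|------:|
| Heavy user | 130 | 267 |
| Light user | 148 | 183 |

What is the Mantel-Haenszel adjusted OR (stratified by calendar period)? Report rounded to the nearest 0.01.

1.20

OR_MH = Σ(aᵢdᵢ/nᵢ) / Σ(bᵢcᵢ/nᵢ), where nᵢ is the stratum total.
Stratum 1 (2010–2014): n = 732; a·d/n = 192·252/732 = 66.0984; b·c/n = 125·163/732 = 27.8347
Stratum 2 (2015–2019): n = 728; a·d/n = 130·183/728 = 32.6786; b·c/n = 267·148/728 = 54.2802
OR_MH = (66.0984 + 32.6786) / (27.8347 + 54.2802) = 98.7769 / 82.1149 = 1.20291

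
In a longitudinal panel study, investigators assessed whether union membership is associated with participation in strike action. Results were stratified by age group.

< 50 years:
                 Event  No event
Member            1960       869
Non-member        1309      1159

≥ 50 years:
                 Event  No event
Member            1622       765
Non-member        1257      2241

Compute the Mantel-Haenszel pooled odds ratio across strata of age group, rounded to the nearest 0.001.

OR_MH = Σ(aᵢdᵢ/nᵢ) / Σ(bᵢcᵢ/nᵢ), where nᵢ is the stratum total.
Stratum 1 (< 50 years): n = 5297; a·d/n = 1960·1159/5297 = 428.8541; b·c/n = 869·1309/5297 = 214.7482
Stratum 2 (≥ 50 years): n = 5885; a·d/n = 1622·2241/5885 = 617.6554; b·c/n = 765·1257/5885 = 163.3993
OR_MH = (428.8541 + 617.6554) / (214.7482 + 163.3993) = 1046.5095 / 378.1475 = 2.76746

2.767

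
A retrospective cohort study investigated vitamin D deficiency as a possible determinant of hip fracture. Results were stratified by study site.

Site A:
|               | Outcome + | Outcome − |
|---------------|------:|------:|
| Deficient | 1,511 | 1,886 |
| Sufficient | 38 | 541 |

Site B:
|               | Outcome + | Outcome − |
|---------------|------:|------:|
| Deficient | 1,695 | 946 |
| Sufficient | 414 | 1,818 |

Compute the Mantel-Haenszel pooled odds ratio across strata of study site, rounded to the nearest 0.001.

OR_MH = Σ(aᵢdᵢ/nᵢ) / Σ(bᵢcᵢ/nᵢ), where nᵢ is the stratum total.
Stratum 1 (Site A): n = 3976; a·d/n = 1511·541/3976 = 205.5963; b·c/n = 1886·38/3976 = 18.0252
Stratum 2 (Site B): n = 4873; a·d/n = 1695·1818/4873 = 632.3640; b·c/n = 946·414/4873 = 80.3702
OR_MH = (205.5963 + 632.3640) / (18.0252 + 80.3702) = 837.9604 / 98.3954 = 8.51626

8.516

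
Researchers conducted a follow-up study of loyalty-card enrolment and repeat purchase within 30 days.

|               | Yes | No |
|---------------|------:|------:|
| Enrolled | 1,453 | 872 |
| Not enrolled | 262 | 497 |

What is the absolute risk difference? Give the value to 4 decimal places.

Cells: a = 1453, b = 872, c = 262, d = 497.
Risk in exposed = 1453/2325 = 0.624946; risk in unexposed = 262/759 = 0.345191.
Risk difference = 0.624946 − 0.345191 = 0.279755

0.2798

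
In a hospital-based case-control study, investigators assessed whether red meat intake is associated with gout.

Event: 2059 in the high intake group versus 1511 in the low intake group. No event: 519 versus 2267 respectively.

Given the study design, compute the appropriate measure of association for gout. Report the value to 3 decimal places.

From the description: a = 2059, b = 519, c = 1511, d = 2267.
This is a hospital-based case-control study: participants were sampled on outcome status, so risks in the source population cannot be estimated directly — relative risk is not valid here. The odds ratio is the appropriate measure.
OR = (a·d)/(b·c) = (2059 × 2267) / (519 × 1511) = 4667753 / 784209 = 5.95218

5.952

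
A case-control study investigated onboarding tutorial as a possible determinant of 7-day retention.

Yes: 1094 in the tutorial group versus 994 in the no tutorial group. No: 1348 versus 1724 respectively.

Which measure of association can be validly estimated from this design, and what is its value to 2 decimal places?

1.41

From the description: a = 1094, b = 1348, c = 994, d = 1724.
This is a case-control study: participants were sampled on outcome status, so risks in the source population cannot be estimated directly — relative risk is not valid here. The odds ratio is the appropriate measure.
OR = (a·d)/(b·c) = (1094 × 1724) / (1348 × 994) = 1886056 / 1339912 = 1.40760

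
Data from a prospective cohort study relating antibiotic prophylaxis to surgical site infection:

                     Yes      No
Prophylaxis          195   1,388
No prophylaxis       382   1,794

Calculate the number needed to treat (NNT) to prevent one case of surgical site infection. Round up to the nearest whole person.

Risk in treated group = 195/1583 = 0.12318; risk in control = 382/2176 = 0.17555.
Absolute risk reduction = 0.17555 − 0.12318 = 0.05237
NNT = 1 / ARR = 1 / 0.05237 = 19.096 → round up → 20

20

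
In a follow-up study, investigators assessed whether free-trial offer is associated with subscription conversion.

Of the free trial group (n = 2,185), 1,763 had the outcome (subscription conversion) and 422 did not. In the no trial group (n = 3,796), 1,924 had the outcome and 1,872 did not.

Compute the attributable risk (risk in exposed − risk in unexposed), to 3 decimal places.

0.300

From the description: a = 1763, b = 422, c = 1924, d = 1872.
Risk in exposed = 1763/2185 = 0.806865; risk in unexposed = 1924/3796 = 0.506849.
Risk difference = 0.806865 − 0.506849 = 0.300016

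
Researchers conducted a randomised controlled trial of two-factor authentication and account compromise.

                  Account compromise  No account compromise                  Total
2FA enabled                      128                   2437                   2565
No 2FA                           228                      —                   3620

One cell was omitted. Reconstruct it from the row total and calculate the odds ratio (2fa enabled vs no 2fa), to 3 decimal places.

0.781

The missing cell is in the unexposed row: 3620 − 228 = 3392.
So a = 128, b = 2437, c = 228, d = 3392.
OR = (a·d)/(b·c) = (128 × 3392) / (2437 × 228) = 434176 / 555636 = 0.78140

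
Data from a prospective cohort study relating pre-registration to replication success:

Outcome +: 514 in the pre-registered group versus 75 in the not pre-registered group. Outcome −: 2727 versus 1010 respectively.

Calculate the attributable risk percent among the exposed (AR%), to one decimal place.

56.4

From the description: a = 514, b = 2727, c = 75, d = 1010.
Risk in exposed = 514/3241 = 0.15859; risk in unexposed = 75/1085 = 0.06912.
RR = 0.15859/0.06912 = 2.29431
AR% = (RR − 1)/RR × 100 = (2.29431 − 1)/2.29431 × 100 = 56.4140%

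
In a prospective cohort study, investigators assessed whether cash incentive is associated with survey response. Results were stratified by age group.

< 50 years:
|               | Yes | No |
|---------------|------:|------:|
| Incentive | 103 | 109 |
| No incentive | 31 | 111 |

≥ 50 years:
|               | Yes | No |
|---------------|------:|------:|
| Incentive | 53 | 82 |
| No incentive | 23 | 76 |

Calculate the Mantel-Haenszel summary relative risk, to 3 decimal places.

2.002

RR_MH = Σ(aᵢ·n₀ᵢ/nᵢ) / Σ(cᵢ·n₁ᵢ/nᵢ), with n₁ᵢ = aᵢ+bᵢ (exposed), n₀ᵢ = cᵢ+dᵢ (unexposed), nᵢ = n₁ᵢ+n₀ᵢ.
Stratum 1 (< 50 years): n₁ = 212, n₀ = 142, n = 354; a·n₀/n = 103·142/354 = 41.3164; c·n₁/n = 31·212/354 = 18.5650
Stratum 2 (≥ 50 years): n₁ = 135, n₀ = 99, n = 234; a·n₀/n = 53·99/234 = 22.4231; c·n₁/n = 23·135/234 = 13.2692
RR_MH = (41.3164 + 22.4231) / (18.5650 + 13.2692) = 63.7395 / 31.8342 = 2.00223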